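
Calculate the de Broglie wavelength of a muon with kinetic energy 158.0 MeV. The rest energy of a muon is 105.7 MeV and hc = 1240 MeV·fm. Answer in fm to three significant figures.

λ = 5.13 fm

Total energy E = KE + m₀c² = 158.0 + 105.7 = 263.7 MeV.
(pc)² = E² − (m₀c²)² = (263.7)² − (105.7)² = 5.837 × 10⁴ MeV², so pc = 241.6 MeV.
λ = hc/(pc) = 1240 MeV·fm / 241.6 MeV = 5.13 fm.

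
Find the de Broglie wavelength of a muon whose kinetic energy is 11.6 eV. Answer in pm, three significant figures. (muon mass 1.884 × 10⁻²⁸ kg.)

KE = 11.6 eV = 1.858 × 10⁻¹⁸ J.
p = √(2mKE) = √(2 × 1.884 × 10⁻²⁸ × 1.858 × 10⁻¹⁸) = 2.646 × 10⁻²³ kg·m/s.
λ = h/p = 6.626 × 10⁻³⁴ / 2.646 × 10⁻²³ = 2.50 × 10⁻¹¹ m = 25.0 pm.

λ = 25.0 pm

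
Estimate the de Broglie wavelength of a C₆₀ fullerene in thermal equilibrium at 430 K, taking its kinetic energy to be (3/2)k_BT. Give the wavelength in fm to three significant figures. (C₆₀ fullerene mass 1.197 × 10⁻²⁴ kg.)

KE = (3/2)k_BT = 1.5 × 1.381 × 10⁻²³ × 430 = 8.907 × 10⁻²¹ J.
p = √(2mKE) = √(2 × 1.197 × 10⁻²⁴ × 8.907 × 10⁻²¹) = 1.460 × 10⁻²² kg·m/s.
λ = h/p = 4.54 × 10⁻¹² m = 4540 fm.

λ = 4540 fm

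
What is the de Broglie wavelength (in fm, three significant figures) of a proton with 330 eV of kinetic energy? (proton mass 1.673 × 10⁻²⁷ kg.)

KE = 330 eV = 5.287 × 10⁻¹⁷ J.
p = √(2mKE) = √(2 × 1.673 × 10⁻²⁷ × 5.287 × 10⁻¹⁷) = 4.206 × 10⁻²² kg·m/s.
λ = h/p = 6.626 × 10⁻³⁴ / 4.206 × 10⁻²² = 1.58 × 10⁻¹² m = 1580 fm.

λ = 1580 fm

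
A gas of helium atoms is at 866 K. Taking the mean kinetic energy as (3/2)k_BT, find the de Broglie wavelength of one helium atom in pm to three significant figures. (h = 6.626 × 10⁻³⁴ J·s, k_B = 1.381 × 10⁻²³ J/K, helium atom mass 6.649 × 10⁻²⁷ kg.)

λ = 42.9 pm

KE = (3/2)k_BT = 1.5 × 1.381 × 10⁻²³ × 866 = 1.794 × 10⁻²⁰ J.
p = √(2mKE) = √(2 × 6.649 × 10⁻²⁷ × 1.794 × 10⁻²⁰) = 1.545 × 10⁻²³ kg·m/s.
λ = h/p = 4.29 × 10⁻¹¹ m = 42.9 pm.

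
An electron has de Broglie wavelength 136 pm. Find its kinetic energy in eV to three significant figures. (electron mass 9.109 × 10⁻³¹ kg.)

p = h/λ = 6.626 × 10⁻³⁴ / 1.360 × 10⁻¹⁰ = 4.872 × 10⁻²⁴ kg·m/s.
KE = p²/(2m) = (4.872 × 10⁻²⁴)² / (2 × 9.109 × 10⁻³¹) = 1.303 × 10⁻¹⁷ J = 81.3 eV.

KE = 81.3 eV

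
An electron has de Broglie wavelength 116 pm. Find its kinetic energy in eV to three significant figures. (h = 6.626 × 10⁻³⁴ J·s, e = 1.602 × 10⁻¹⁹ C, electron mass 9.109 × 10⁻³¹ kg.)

p = h/λ = 6.626 × 10⁻³⁴ / 1.160 × 10⁻¹⁰ = 5.712 × 10⁻²⁴ kg·m/s.
KE = p²/(2m) = (5.712 × 10⁻²⁴)² / (2 × 9.109 × 10⁻³¹) = 1.791 × 10⁻¹⁷ J = 112 eV.

KE = 112 eV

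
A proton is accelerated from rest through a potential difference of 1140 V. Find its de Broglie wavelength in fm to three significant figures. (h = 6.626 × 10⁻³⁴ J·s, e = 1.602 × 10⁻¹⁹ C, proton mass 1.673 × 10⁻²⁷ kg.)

λ = 848 fm

KE = eV = 1.602 × 10⁻¹⁹ × 1140 = 1.826 × 10⁻¹⁶ J.
p = √(2mKE) = √(2 × 1.673 × 10⁻²⁷ × 1.826 × 10⁻¹⁶) = 7.817 × 10⁻²² kg·m/s.
λ = h/p = 6.626 × 10⁻³⁴ / 7.817 × 10⁻²² = 8.48 × 10⁻¹³ m = 848 fm.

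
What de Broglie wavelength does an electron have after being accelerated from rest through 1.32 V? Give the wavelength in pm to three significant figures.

λ = 1070 pm

KE = eV = 1.602 × 10⁻¹⁹ × 1.320 = 2.115 × 10⁻¹⁹ J.
p = √(2mKE) = √(2 × 9.109 × 10⁻³¹ × 2.115 × 10⁻¹⁹) = 6.207 × 10⁻²⁵ kg·m/s.
λ = h/p = 6.626 × 10⁻³⁴ / 6.207 × 10⁻²⁵ = 1.07 × 10⁻⁹ m = 1070 pm.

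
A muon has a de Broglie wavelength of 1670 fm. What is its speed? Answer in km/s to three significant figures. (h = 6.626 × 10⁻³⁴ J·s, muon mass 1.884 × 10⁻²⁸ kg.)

p = h/λ = 6.626 × 10⁻³⁴ / 1.670 × 10⁻¹² = 3.968 × 10⁻²² kg·m/s.
v = p/m = 3.968 × 10⁻²² / 1.884 × 10⁻²⁸ = 2.11 × 10⁶ m/s = 2110 km/s.

v = 2110 km/s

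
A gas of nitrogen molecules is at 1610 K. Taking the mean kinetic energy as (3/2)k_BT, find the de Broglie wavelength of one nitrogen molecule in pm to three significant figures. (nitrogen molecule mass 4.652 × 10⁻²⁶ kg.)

λ = 11.9 pm

KE = (3/2)k_BT = 1.5 × 1.381 × 10⁻²³ × 1610 = 3.335 × 10⁻²⁰ J.
p = √(2mKE) = √(2 × 4.652 × 10⁻²⁶ × 3.335 × 10⁻²⁰) = 5.570 × 10⁻²³ kg·m/s.
λ = h/p = 1.19 × 10⁻¹¹ m = 11.9 pm.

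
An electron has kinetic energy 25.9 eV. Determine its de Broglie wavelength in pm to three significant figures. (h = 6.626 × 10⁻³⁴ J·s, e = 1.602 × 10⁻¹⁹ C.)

λ = 241 pm

KE = 25.9 eV = 4.149 × 10⁻¹⁸ J.
p = √(2mKE) = √(2 × 9.109 × 10⁻³¹ × 4.149 × 10⁻¹⁸) = 2.749 × 10⁻²⁴ kg·m/s.
λ = h/p = 6.626 × 10⁻³⁴ / 2.749 × 10⁻²⁴ = 2.41 × 10⁻¹⁰ m = 241 pm.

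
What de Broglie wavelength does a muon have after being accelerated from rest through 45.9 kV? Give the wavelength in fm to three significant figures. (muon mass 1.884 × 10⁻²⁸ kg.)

λ = 398 fm

KE = eV = 1.602 × 10⁻¹⁹ × 4.590 × 10⁴ = 7.353 × 10⁻¹⁵ J.
p = √(2mKE) = √(2 × 1.884 × 10⁻²⁸ × 7.353 × 10⁻¹⁵) = 1.665 × 10⁻²¹ kg·m/s.
λ = h/p = 6.626 × 10⁻³⁴ / 1.665 × 10⁻²¹ = 3.98 × 10⁻¹³ m = 398 fm.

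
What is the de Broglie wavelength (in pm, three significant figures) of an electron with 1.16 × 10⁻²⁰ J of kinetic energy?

λ = 4560 pm

p = √(2mKE) = √(2 × 9.109 × 10⁻³¹ × 1.160 × 10⁻²⁰) = 1.454 × 10⁻²⁵ kg·m/s.
λ = h/p = 6.626 × 10⁻³⁴ / 1.454 × 10⁻²⁵ = 4.56 × 10⁻⁹ m = 4560 pm.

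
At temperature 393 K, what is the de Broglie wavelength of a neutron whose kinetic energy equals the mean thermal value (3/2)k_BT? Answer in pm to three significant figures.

KE = (3/2)k_BT = 1.5 × 1.381 × 10⁻²³ × 393 = 8.141 × 10⁻²¹ J.
p = √(2mKE) = √(2 × 1.675 × 10⁻²⁷ × 8.141 × 10⁻²¹) = 5.222 × 10⁻²⁴ kg·m/s.
λ = h/p = 1.27 × 10⁻¹⁰ m = 127 pm.

λ = 127 pm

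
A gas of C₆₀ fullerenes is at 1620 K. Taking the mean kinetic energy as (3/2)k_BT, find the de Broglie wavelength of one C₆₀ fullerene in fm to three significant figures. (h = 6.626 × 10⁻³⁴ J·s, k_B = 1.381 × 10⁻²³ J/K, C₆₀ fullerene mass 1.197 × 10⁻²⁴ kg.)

KE = (3/2)k_BT = 1.5 × 1.381 × 10⁻²³ × 1620 = 3.356 × 10⁻²⁰ J.
p = √(2mKE) = √(2 × 1.197 × 10⁻²⁴ × 3.356 × 10⁻²⁰) = 2.834 × 10⁻²² kg·m/s.
λ = h/p = 2.34 × 10⁻¹² m = 2340 fm.

λ = 2340 fm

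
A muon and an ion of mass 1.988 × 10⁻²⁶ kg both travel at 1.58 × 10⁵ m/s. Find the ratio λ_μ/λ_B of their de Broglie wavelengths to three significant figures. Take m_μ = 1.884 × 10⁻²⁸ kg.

At fixed v, p = mv so λ = h/(mv) ∝ 1/m.
λ_μ/λ_B = m_B/m_μ = 1.988 × 10⁻²⁶/1.884 × 10⁻²⁸ = 106.

λ_μ/λ_B = 106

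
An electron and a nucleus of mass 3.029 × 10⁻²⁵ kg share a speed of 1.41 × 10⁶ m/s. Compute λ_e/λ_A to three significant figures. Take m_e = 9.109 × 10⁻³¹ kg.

At fixed v, p = mv so λ = h/(mv) ∝ 1/m.
λ_e/λ_A = m_A/m_e = 3.029 × 10⁻²⁵/9.109 × 10⁻³¹ = 3.33 × 10⁵.

λ_e/λ_A = 3.33 × 10⁵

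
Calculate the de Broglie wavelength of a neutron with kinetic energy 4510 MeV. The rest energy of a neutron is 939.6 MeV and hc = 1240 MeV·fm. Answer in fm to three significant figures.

λ = 0.231 fm

Total energy E = KE + m₀c² = 4510 + 939.6 = 5449.6 MeV.
(pc)² = E² − (m₀c²)² = (5449.6)² − (939.6)² = 2.882 × 10⁷ MeV², so pc = 5368 MeV.
λ = hc/(pc) = 1240 MeV·fm / 5368 MeV = 0.231 fm.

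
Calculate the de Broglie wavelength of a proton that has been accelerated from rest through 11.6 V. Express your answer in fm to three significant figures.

λ = 8400 fm

KE = eV = 1.602 × 10⁻¹⁹ × 11.60 = 1.858 × 10⁻¹⁸ J.
p = √(2mKE) = √(2 × 1.673 × 10⁻²⁷ × 1.858 × 10⁻¹⁸) = 7.885 × 10⁻²³ kg·m/s.
λ = h/p = 6.626 × 10⁻³⁴ / 7.885 × 10⁻²³ = 8.40 × 10⁻¹² m = 8400 fm.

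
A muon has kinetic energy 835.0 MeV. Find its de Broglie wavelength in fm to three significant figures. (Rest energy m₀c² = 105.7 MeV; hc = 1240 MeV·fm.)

Total energy E = KE + m₀c² = 835.0 + 105.7 = 940.7 MeV.
(pc)² = E² − (m₀c²)² = (940.7)² − (105.7)² = 8.737 × 10⁵ MeV², so pc = 934.7 MeV.
λ = hc/(pc) = 1240 MeV·fm / 934.7 MeV = 1.33 fm.

λ = 1.33 fm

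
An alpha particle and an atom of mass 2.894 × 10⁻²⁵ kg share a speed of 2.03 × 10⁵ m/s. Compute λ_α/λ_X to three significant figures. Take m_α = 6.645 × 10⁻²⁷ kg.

At fixed v, p = mv so λ = h/(mv) ∝ 1/m.
λ_α/λ_X = m_X/m_α = 2.894 × 10⁻²⁵/6.645 × 10⁻²⁷ = 43.6.

λ_α/λ_X = 43.6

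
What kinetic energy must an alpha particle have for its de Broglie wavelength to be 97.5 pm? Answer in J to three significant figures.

p = h/λ = 6.626 × 10⁻³⁴ / 9.750 × 10⁻¹¹ = 6.796 × 10⁻²⁴ kg·m/s.
KE = p²/(2m) = (6.796 × 10⁻²⁴)² / (2 × 6.645 × 10⁻²⁷) = 3.475 × 10⁻²¹ J = 3.48 × 10⁻²¹ J.

KE = 3.48 × 10⁻²¹ J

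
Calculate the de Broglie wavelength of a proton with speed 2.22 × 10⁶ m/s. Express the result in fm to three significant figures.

p = mv = 1.673 × 10⁻²⁷ × 2.22 × 10⁶ = 3.714 × 10⁻²¹ kg·m/s.
λ = h/p = 6.626 × 10⁻³⁴ / 3.714 × 10⁻²¹ = 1.78 × 10⁻¹³ m = 178 fm.

λ = 178 fm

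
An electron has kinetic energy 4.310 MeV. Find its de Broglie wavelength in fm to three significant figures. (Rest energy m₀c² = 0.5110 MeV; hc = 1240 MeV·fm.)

Total energy E = KE + m₀c² = 4.310 + 0.5110 = 4.8210 MeV.
(pc)² = E² − (m₀c²)² = (4.8210)² − (0.5110)² = 22.98 MeV², so pc = 4.794 MeV.
λ = hc/(pc) = 1240 MeV·fm / 4.794 MeV = 259 fm.

λ = 259 fm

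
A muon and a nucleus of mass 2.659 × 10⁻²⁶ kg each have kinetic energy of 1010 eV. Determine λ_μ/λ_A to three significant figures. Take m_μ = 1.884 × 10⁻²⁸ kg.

λ_μ/λ_A = 11.9

At fixed KE, p = √(2mKE) so λ = h/p ∝ 1/√m.
λ_μ/λ_A = √(m_A/m_μ) = √(2.659 × 10⁻²⁶/1.884 × 10⁻²⁸) = √(141.1) = 11.9.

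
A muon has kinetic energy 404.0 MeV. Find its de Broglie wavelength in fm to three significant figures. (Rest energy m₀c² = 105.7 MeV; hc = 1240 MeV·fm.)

Total energy E = KE + m₀c² = 404.0 + 105.7 = 509.7 MeV.
(pc)² = E² − (m₀c²)² = (509.7)² − (105.7)² = 2.486 × 10⁵ MeV², so pc = 498.6 MeV.
λ = hc/(pc) = 1240 MeV·fm / 498.6 MeV = 2.49 fm.

λ = 2.49 fm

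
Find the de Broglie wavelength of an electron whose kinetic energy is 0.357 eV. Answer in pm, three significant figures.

KE = 0.357 eV = 5.719 × 10⁻²⁰ J.
p = √(2mKE) = √(2 × 9.109 × 10⁻³¹ × 5.719 × 10⁻²⁰) = 3.228 × 10⁻²⁵ kg·m/s.
λ = h/p = 6.626 × 10⁻³⁴ / 3.228 × 10⁻²⁵ = 2.05 × 10⁻⁹ m = 2050 pm.

λ = 2050 pm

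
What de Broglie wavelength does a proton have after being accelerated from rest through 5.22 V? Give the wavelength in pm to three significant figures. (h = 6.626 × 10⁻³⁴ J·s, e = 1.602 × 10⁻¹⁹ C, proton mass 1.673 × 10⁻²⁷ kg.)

λ = 12.5 pm

KE = eV = 1.602 × 10⁻¹⁹ × 5.220 = 8.362 × 10⁻¹⁹ J.
p = √(2mKE) = √(2 × 1.673 × 10⁻²⁷ × 8.362 × 10⁻¹⁹) = 5.290 × 10⁻²³ kg·m/s.
λ = h/p = 6.626 × 10⁻³⁴ / 5.290 × 10⁻²³ = 1.25 × 10⁻¹¹ m = 12.5 pm.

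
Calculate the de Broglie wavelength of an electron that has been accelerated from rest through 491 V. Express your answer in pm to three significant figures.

KE = eV = 1.602 × 10⁻¹⁹ × 491.0 = 7.866 × 10⁻¹⁷ J.
p = √(2mKE) = √(2 × 9.109 × 10⁻³¹ × 7.866 × 10⁻¹⁷) = 1.197 × 10⁻²³ kg·m/s.
λ = h/p = 6.626 × 10⁻³⁴ / 1.197 × 10⁻²³ = 5.54 × 10⁻¹¹ m = 55.4 pm.

λ = 55.4 pm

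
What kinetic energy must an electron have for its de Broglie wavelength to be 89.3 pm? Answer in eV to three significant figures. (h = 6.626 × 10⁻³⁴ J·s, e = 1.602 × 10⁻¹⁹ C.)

p = h/λ = 6.626 × 10⁻³⁴ / 8.930 × 10⁻¹¹ = 7.420 × 10⁻²⁴ kg·m/s.
KE = p²/(2m) = (7.420 × 10⁻²⁴)² / (2 × 9.109 × 10⁻³¹) = 3.022 × 10⁻¹⁷ J = 189 eV.

KE = 189 eV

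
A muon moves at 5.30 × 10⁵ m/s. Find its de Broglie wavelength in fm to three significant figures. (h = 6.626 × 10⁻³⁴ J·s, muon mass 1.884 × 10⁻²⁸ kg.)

p = mv = 1.884 × 10⁻²⁸ × 5.30 × 10⁵ = 9.985 × 10⁻²³ kg·m/s.
λ = h/p = 6.626 × 10⁻³⁴ / 9.985 × 10⁻²³ = 6.64 × 10⁻¹² m = 6640 fm.

λ = 6640 fm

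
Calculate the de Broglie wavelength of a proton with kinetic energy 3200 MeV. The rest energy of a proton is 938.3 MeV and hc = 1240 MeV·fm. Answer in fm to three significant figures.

λ = 0.308 fm

Total energy E = KE + m₀c² = 3200 + 938.3 = 4138.3 MeV.
(pc)² = E² − (m₀c²)² = (4138.3)² − (938.3)² = 1.625 × 10⁷ MeV², so pc = 4031 MeV.
λ = hc/(pc) = 1240 MeV·fm / 4031 MeV = 0.308 fm.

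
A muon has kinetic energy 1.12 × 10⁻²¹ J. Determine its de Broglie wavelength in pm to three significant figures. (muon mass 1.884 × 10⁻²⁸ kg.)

p = √(2mKE) = √(2 × 1.884 × 10⁻²⁸ × 1.120 × 10⁻²¹) = 6.496 × 10⁻²⁵ kg·m/s.
λ = h/p = 6.626 × 10⁻³⁴ / 6.496 × 10⁻²⁵ = 1.02 × 10⁻⁹ m = 1020 pm.

λ = 1020 pm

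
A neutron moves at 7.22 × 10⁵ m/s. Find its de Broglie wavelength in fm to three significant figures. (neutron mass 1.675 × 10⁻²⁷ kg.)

λ = 548 fm

p = mv = 1.675 × 10⁻²⁷ × 7.22 × 10⁵ = 1.209 × 10⁻²¹ kg·m/s.
λ = h/p = 6.626 × 10⁻³⁴ / 1.209 × 10⁻²¹ = 5.48 × 10⁻¹³ m = 548 fm.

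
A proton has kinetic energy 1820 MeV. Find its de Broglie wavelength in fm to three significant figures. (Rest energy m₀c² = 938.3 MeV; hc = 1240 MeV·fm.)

Total energy E = KE + m₀c² = 1820 + 938.3 = 2758.3 MeV.
(pc)² = E² − (m₀c²)² = (2758.3)² − (938.3)² = 6.728 × 10⁶ MeV², so pc = 2594 MeV.
λ = hc/(pc) = 1240 MeV·fm / 2594 MeV = 0.478 fm.

λ = 0.478 fm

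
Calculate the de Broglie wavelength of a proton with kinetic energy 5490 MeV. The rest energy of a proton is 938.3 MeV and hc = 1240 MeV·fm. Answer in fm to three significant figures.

λ = 0.195 fm

Total energy E = KE + m₀c² = 5490 + 938.3 = 6428.3 MeV.
(pc)² = E² − (m₀c²)² = (6428.3)² − (938.3)² = 4.044 × 10⁷ MeV², so pc = 6359 MeV.
λ = hc/(pc) = 1240 MeV·fm / 6359 MeV = 0.195 fm.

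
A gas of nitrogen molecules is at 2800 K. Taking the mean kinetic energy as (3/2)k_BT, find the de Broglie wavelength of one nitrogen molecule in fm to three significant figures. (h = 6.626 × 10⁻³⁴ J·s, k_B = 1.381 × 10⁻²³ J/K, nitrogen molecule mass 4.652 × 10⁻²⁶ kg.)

KE = (3/2)k_BT = 1.5 × 1.381 × 10⁻²³ × 2800 = 5.800 × 10⁻²⁰ J.
p = √(2mKE) = √(2 × 4.652 × 10⁻²⁶ × 5.800 × 10⁻²⁰) = 7.346 × 10⁻²³ kg·m/s.
λ = h/p = 9.02 × 10⁻¹² m = 9020 fm.

λ = 9020 fm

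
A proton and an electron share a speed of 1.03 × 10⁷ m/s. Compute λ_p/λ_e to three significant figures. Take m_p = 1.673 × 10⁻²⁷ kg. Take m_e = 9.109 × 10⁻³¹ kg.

At fixed v, p = mv so λ = h/(mv) ∝ 1/m.
λ_p/λ_e = m_e/m_p = 9.109 × 10⁻³¹/1.673 × 10⁻²⁷ = 5.44 × 10⁻⁴.

λ_p/λ_e = 5.44 × 10⁻⁴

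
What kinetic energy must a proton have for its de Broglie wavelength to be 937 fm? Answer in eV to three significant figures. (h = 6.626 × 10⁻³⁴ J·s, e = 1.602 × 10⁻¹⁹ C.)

p = h/λ = 6.626 × 10⁻³⁴ / 9.370 × 10⁻¹³ = 7.072 × 10⁻²² kg·m/s.
KE = p²/(2m) = (7.072 × 10⁻²²)² / (2 × 1.673 × 10⁻²⁷) = 1.495 × 10⁻¹⁶ J = 933 eV.

KE = 933 eV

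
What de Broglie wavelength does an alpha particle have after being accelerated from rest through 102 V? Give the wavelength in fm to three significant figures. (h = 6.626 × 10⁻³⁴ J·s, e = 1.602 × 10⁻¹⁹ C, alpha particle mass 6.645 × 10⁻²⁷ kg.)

λ = 1010 fm

KE = 2eV = 2 × 1.602 × 10⁻¹⁹ × 102.0 = 3.268 × 10⁻¹⁷ J.
p = √(2mKE) = √(2 × 6.645 × 10⁻²⁷ × 3.268 × 10⁻¹⁷) = 6.590 × 10⁻²² kg·m/s.
λ = h/p = 6.626 × 10⁻³⁴ / 6.590 × 10⁻²² = 1.01 × 10⁻¹² m = 1010 fm.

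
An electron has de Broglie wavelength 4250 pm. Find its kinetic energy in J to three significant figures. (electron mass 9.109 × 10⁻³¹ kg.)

p = h/λ = 6.626 × 10⁻³⁴ / 4.250 × 10⁻⁹ = 1.559 × 10⁻²⁵ kg·m/s.
KE = p²/(2m) = (1.559 × 10⁻²⁵)² / (2 × 9.109 × 10⁻³¹) = 1.334 × 10⁻²⁰ J = 1.33 × 10⁻²⁰ J.

KE = 1.33 × 10⁻²⁰ J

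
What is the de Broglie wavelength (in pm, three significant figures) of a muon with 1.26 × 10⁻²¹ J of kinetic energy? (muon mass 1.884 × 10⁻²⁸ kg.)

λ = 962 pm

p = √(2mKE) = √(2 × 1.884 × 10⁻²⁸ × 1.260 × 10⁻²¹) = 6.890 × 10⁻²⁵ kg·m/s.
λ = h/p = 6.626 × 10⁻³⁴ / 6.890 × 10⁻²⁵ = 9.62 × 10⁻¹⁰ m = 962 pm.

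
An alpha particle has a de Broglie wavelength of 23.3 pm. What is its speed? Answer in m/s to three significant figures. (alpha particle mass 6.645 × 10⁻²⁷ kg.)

v = 4280 m/s

p = h/λ = 6.626 × 10⁻³⁴ / 2.330 × 10⁻¹¹ = 2.844 × 10⁻²³ kg·m/s.
v = p/m = 2.844 × 10⁻²³ / 6.645 × 10⁻²⁷ = 4.28 × 10³ m/s = 4280 m/s.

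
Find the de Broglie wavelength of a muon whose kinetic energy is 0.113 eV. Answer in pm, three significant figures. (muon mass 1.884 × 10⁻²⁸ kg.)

λ = 254 pm

KE = 0.113 eV = 1.810 × 10⁻²⁰ J.
p = √(2mKE) = √(2 × 1.884 × 10⁻²⁸ × 1.810 × 10⁻²⁰) = 2.612 × 10⁻²⁴ kg·m/s.
λ = h/p = 6.626 × 10⁻³⁴ / 2.612 × 10⁻²⁴ = 2.54 × 10⁻¹⁰ m = 254 pm.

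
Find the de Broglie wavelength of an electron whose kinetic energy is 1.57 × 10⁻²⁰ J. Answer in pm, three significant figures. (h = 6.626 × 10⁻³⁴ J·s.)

p = √(2mKE) = √(2 × 9.109 × 10⁻³¹ × 1.570 × 10⁻²⁰) = 1.691 × 10⁻²⁵ kg·m/s.
λ = h/p = 6.626 × 10⁻³⁴ / 1.691 × 10⁻²⁵ = 3.92 × 10⁻⁹ m = 3920 pm.

λ = 3920 pm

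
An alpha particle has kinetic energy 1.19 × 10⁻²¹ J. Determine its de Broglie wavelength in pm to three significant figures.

λ = 167 pm

p = √(2mKE) = √(2 × 6.645 × 10⁻²⁷ × 1.190 × 10⁻²¹) = 3.977 × 10⁻²⁴ kg·m/s.
λ = h/p = 6.626 × 10⁻³⁴ / 3.977 × 10⁻²⁴ = 1.67 × 10⁻¹⁰ m = 167 pm.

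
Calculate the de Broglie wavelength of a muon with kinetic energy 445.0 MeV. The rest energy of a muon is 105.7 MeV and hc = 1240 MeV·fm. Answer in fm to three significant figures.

λ = 2.29 fm

Total energy E = KE + m₀c² = 445.0 + 105.7 = 550.7 MeV.
(pc)² = E² − (m₀c²)² = (550.7)² − (105.7)² = 2.921 × 10⁵ MeV², so pc = 540.5 MeV.
λ = hc/(pc) = 1240 MeV·fm / 540.5 MeV = 2.29 fm.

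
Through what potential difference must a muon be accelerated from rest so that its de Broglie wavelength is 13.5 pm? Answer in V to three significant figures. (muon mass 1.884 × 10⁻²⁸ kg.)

p = h/λ = 6.626 × 10⁻³⁴ / 1.350 × 10⁻¹¹ = 4.908 × 10⁻²³ kg·m/s.
KE = p²/(2m) = 6.393 × 10⁻¹⁸ J.
V = KE/e = 6.393 × 10⁻¹⁸ / (1.602 × 10⁻¹⁹) = 39.9 V.

V = 39.9 V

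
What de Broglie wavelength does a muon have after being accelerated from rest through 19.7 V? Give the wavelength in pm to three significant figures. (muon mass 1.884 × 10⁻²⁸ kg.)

λ = 19.2 pm

KE = eV = 1.602 × 10⁻¹⁹ × 19.70 = 3.156 × 10⁻¹⁸ J.
p = √(2mKE) = √(2 × 1.884 × 10⁻²⁸ × 3.156 × 10⁻¹⁸) = 3.448 × 10⁻²³ kg·m/s.
λ = h/p = 6.626 × 10⁻³⁴ / 3.448 × 10⁻²³ = 1.92 × 10⁻¹¹ m = 19.2 pm.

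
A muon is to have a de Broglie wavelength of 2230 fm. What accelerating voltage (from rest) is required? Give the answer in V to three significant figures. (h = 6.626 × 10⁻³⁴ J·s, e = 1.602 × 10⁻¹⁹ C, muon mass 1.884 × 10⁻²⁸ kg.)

p = h/λ = 6.626 × 10⁻³⁴ / 2.230 × 10⁻¹² = 2.971 × 10⁻²² kg·m/s.
KE = p²/(2m) = 2.343 × 10⁻¹⁶ J.
V = KE/e = 2.343 × 10⁻¹⁶ / (1.602 × 10⁻¹⁹) = 1460 V.

V = 1460 V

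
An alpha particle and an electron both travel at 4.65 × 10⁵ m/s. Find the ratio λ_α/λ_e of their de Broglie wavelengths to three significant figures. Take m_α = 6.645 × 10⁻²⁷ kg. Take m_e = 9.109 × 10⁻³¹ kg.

At fixed v, p = mv so λ = h/(mv) ∝ 1/m.
λ_α/λ_e = m_e/m_α = 9.109 × 10⁻³¹/6.645 × 10⁻²⁷ = 1.37 × 10⁻⁴.

λ_α/λ_e = 1.37 × 10⁻⁴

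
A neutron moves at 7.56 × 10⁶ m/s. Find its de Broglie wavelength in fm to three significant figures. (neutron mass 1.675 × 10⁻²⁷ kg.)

λ = 52.3 fm

p = mv = 1.675 × 10⁻²⁷ × 7.56 × 10⁶ = 1.266 × 10⁻²⁰ kg·m/s.
λ = h/p = 6.626 × 10⁻³⁴ / 1.266 × 10⁻²⁰ = 5.23 × 10⁻¹⁴ m = 52.3 fm.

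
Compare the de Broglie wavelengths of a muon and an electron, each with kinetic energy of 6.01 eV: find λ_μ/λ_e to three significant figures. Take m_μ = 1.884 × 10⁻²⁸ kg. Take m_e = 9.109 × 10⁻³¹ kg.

λ_μ/λ_e = 0.0695

At fixed KE, p = √(2mKE) so λ = h/p ∝ 1/√m.
λ_μ/λ_e = √(m_e/m_μ) = √(9.109 × 10⁻³¹/1.884 × 10⁻²⁸) = √(4.835 × 10⁻³) = 0.0695.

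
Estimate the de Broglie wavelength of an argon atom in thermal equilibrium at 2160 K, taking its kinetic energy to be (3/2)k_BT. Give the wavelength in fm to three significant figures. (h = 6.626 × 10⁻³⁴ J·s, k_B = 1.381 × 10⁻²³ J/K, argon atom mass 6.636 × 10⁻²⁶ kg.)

λ = 8600 fm

KE = (3/2)k_BT = 1.5 × 1.381 × 10⁻²³ × 2160 = 4.474 × 10⁻²⁰ J.
p = √(2mKE) = √(2 × 6.636 × 10⁻²⁶ × 4.474 × 10⁻²⁰) = 7.706 × 10⁻²³ kg·m/s.
λ = h/p = 8.60 × 10⁻¹² m = 8600 fm.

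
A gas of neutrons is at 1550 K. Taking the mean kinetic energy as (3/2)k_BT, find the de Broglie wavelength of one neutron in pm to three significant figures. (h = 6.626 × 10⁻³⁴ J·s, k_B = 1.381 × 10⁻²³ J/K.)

KE = (3/2)k_BT = 1.5 × 1.381 × 10⁻²³ × 1550 = 3.211 × 10⁻²⁰ J.
p = √(2mKE) = √(2 × 1.675 × 10⁻²⁷ × 3.211 × 10⁻²⁰) = 1.037 × 10⁻²³ kg·m/s.
λ = h/p = 6.39 × 10⁻¹¹ m = 63.9 pm.

λ = 63.9 pm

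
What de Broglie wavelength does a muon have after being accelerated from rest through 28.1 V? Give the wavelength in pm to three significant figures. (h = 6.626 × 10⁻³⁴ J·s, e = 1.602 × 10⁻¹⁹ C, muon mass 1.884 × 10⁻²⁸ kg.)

KE = eV = 1.602 × 10⁻¹⁹ × 28.10 = 4.502 × 10⁻¹⁸ J.
p = √(2mKE) = √(2 × 1.884 × 10⁻²⁸ × 4.502 × 10⁻¹⁸) = 4.119 × 10⁻²³ kg·m/s.
λ = h/p = 6.626 × 10⁻³⁴ / 4.119 × 10⁻²³ = 1.61 × 10⁻¹¹ m = 16.1 pm.

λ = 16.1 pm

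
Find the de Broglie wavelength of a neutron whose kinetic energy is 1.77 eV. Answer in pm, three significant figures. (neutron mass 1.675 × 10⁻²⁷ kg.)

KE = 1.77 eV = 2.836 × 10⁻¹⁹ J.
p = √(2mKE) = √(2 × 1.675 × 10⁻²⁷ × 2.836 × 10⁻¹⁹) = 3.082 × 10⁻²³ kg·m/s.
λ = h/p = 6.626 × 10⁻³⁴ / 3.082 × 10⁻²³ = 2.15 × 10⁻¹¹ m = 21.5 pm.

λ = 21.5 pm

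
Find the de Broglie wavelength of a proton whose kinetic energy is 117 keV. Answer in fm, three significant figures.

KE = 117 keV = 1.874 × 10⁻¹⁴ J.
p = √(2mKE) = √(2 × 1.673 × 10⁻²⁷ × 1.874 × 10⁻¹⁴) = 7.919 × 10⁻²¹ kg·m/s.
λ = h/p = 6.626 × 10⁻³⁴ / 7.919 × 10⁻²¹ = 8.37 × 10⁻¹⁴ m = 83.7 fm.

λ = 83.7 fm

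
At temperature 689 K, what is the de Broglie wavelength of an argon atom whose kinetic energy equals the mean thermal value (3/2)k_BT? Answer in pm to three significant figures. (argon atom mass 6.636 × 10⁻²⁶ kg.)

λ = 15.2 pm

KE = (3/2)k_BT = 1.5 × 1.381 × 10⁻²³ × 689 = 1.427 × 10⁻²⁰ J.
p = √(2mKE) = √(2 × 6.636 × 10⁻²⁶ × 1.427 × 10⁻²⁰) = 4.352 × 10⁻²³ kg·m/s.
λ = h/p = 1.52 × 10⁻¹¹ m = 15.2 pm.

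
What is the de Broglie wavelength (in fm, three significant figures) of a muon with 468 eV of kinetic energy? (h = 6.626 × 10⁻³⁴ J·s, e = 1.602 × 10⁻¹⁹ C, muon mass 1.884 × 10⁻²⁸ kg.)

λ = 3940 fm

KE = 468 eV = 7.497 × 10⁻¹⁷ J.
p = √(2mKE) = √(2 × 1.884 × 10⁻²⁸ × 7.497 × 10⁻¹⁷) = 1.681 × 10⁻²² kg·m/s.
λ = h/p = 6.626 × 10⁻³⁴ / 1.681 × 10⁻²² = 3.94 × 10⁻¹² m = 3940 fm.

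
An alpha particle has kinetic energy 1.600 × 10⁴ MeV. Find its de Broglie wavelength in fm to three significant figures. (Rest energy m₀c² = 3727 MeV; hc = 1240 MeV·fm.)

Total energy E = KE + m₀c² = 1.600 × 10⁴ + 3727 = 19727 MeV.
(pc)² = E² − (m₀c²)² = (19727)² − (3727)² = 3.753 × 10⁸ MeV², so pc = 1.937 × 10⁴ MeV.
λ = hc/(pc) = 1240 MeV·fm / 1.937 × 10⁴ MeV = 0.0640 fm.

λ = 0.0640 fm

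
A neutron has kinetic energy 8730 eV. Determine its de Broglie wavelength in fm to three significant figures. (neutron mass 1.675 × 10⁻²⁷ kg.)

λ = 306 fm

KE = 8730 eV = 1.399 × 10⁻¹⁵ J.
p = √(2mKE) = √(2 × 1.675 × 10⁻²⁷ × 1.399 × 10⁻¹⁵) = 2.165 × 10⁻²¹ kg·m/s.
λ = h/p = 6.626 × 10⁻³⁴ / 2.165 × 10⁻²¹ = 3.06 × 10⁻¹³ m = 306 fm.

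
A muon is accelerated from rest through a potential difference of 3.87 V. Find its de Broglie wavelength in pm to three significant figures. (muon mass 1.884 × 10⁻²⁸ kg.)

λ = 43.4 pm

KE = eV = 1.602 × 10⁻¹⁹ × 3.870 = 6.200 × 10⁻¹⁹ J.
p = √(2mKE) = √(2 × 1.884 × 10⁻²⁸ × 6.200 × 10⁻¹⁹) = 1.528 × 10⁻²³ kg·m/s.
λ = h/p = 6.626 × 10⁻³⁴ / 1.528 × 10⁻²³ = 4.34 × 10⁻¹¹ m = 43.4 pm.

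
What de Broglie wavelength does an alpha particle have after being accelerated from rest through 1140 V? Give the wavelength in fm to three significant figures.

λ = 301 fm

KE = 2eV = 2 × 1.602 × 10⁻¹⁹ × 1140 = 3.653 × 10⁻¹⁶ J.
p = √(2mKE) = √(2 × 6.645 × 10⁻²⁷ × 3.653 × 10⁻¹⁶) = 2.203 × 10⁻²¹ kg·m/s.
λ = h/p = 6.626 × 10⁻³⁴ / 2.203 × 10⁻²¹ = 3.01 × 10⁻¹³ m = 301 fm.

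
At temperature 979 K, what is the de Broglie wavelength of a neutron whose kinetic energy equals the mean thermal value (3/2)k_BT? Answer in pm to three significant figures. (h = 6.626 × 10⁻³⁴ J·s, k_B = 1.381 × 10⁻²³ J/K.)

KE = (3/2)k_BT = 1.5 × 1.381 × 10⁻²³ × 979 = 2.028 × 10⁻²⁰ J.
p = √(2mKE) = √(2 × 1.675 × 10⁻²⁷ × 2.028 × 10⁻²⁰) = 8.242 × 10⁻²⁴ kg·m/s.
λ = h/p = 8.04 × 10⁻¹¹ m = 80.4 pm.

λ = 80.4 pm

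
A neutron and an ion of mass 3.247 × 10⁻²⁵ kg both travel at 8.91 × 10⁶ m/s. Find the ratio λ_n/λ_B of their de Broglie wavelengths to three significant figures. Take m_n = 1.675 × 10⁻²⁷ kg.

λ_n/λ_B = 194

At fixed v, p = mv so λ = h/(mv) ∝ 1/m.
λ_n/λ_B = m_B/m_n = 3.247 × 10⁻²⁵/1.675 × 10⁻²⁷ = 194.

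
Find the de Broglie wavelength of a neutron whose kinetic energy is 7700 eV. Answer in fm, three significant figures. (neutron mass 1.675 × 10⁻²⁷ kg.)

λ = 326 fm

KE = 7700 eV = 1.234 × 10⁻¹⁵ J.
p = √(2mKE) = √(2 × 1.675 × 10⁻²⁷ × 1.234 × 10⁻¹⁵) = 2.033 × 10⁻²¹ kg·m/s.
λ = h/p = 6.626 × 10⁻³⁴ / 2.033 × 10⁻²¹ = 3.26 × 10⁻¹³ m = 326 fm.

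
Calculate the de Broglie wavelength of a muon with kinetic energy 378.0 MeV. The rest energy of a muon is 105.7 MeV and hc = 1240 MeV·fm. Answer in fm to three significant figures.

λ = 2.63 fm

Total energy E = KE + m₀c² = 378.0 + 105.7 = 483.7 MeV.
(pc)² = E² − (m₀c²)² = (483.7)² − (105.7)² = 2.228 × 10⁵ MeV², so pc = 472.0 MeV.
λ = hc/(pc) = 1240 MeV·fm / 472.0 MeV = 2.63 fm.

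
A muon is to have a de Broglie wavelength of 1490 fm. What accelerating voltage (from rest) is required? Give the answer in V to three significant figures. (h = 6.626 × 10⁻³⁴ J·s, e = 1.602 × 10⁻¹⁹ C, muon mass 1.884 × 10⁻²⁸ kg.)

V = 3280 V

p = h/λ = 6.626 × 10⁻³⁴ / 1.490 × 10⁻¹² = 4.447 × 10⁻²² kg·m/s.
KE = p²/(2m) = 5.248 × 10⁻¹⁶ J.
V = KE/e = 5.248 × 10⁻¹⁶ / (1.602 × 10⁻¹⁹) = 3280 V.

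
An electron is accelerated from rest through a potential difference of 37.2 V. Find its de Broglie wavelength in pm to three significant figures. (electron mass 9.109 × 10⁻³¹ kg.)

λ = 201 pm

KE = eV = 1.602 × 10⁻¹⁹ × 37.20 = 5.959 × 10⁻¹⁸ J.
p = √(2mKE) = √(2 × 9.109 × 10⁻³¹ × 5.959 × 10⁻¹⁸) = 3.295 × 10⁻²⁴ kg·m/s.
λ = h/p = 6.626 × 10⁻³⁴ / 3.295 × 10⁻²⁴ = 2.01 × 10⁻¹⁰ m = 201 pm.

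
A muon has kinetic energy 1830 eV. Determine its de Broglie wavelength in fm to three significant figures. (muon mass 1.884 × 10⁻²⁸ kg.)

KE = 1830 eV = 2.932 × 10⁻¹⁶ J.
p = √(2mKE) = √(2 × 1.884 × 10⁻²⁸ × 2.932 × 10⁻¹⁶) = 3.324 × 10⁻²² kg·m/s.
λ = h/p = 6.626 × 10⁻³⁴ / 3.324 × 10⁻²² = 1.99 × 10⁻¹² m = 1990 fm.

λ = 1990 fm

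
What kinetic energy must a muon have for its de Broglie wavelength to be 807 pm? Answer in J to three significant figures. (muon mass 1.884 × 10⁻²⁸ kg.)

p = h/λ = 6.626 × 10⁻³⁴ / 8.070 × 10⁻¹⁰ = 8.211 × 10⁻²⁵ kg·m/s.
KE = p²/(2m) = (8.211 × 10⁻²⁵)² / (2 × 1.884 × 10⁻²⁸) = 1.789 × 10⁻²¹ J = 1.79 × 10⁻²¹ J.

KE = 1.79 × 10⁻²¹ J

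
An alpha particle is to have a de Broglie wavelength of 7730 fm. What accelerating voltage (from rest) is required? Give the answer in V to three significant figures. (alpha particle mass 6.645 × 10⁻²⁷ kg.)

V = 1.73 V

p = h/λ = 6.626 × 10⁻³⁴ / 7.730 × 10⁻¹² = 8.572 × 10⁻²³ kg·m/s.
KE = p²/(2m) = 5.529 × 10⁻¹⁹ J.
V = KE/2e = 5.529 × 10⁻¹⁹ / (2 × 1.602 × 10⁻¹⁹) = 1.73 V.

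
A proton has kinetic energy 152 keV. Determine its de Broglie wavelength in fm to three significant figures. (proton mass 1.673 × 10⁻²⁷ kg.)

KE = 152 keV = 2.435 × 10⁻¹⁴ J.
p = √(2mKE) = √(2 × 1.673 × 10⁻²⁷ × 2.435 × 10⁻¹⁴) = 9.026 × 10⁻²¹ kg·m/s.
λ = h/p = 6.626 × 10⁻³⁴ / 9.026 × 10⁻²¹ = 7.34 × 10⁻¹⁴ m = 73.4 fm.

λ = 73.4 fm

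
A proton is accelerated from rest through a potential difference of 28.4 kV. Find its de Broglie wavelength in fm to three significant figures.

λ = 170 fm

KE = eV = 1.602 × 10⁻¹⁹ × 2.840 × 10⁴ = 4.550 × 10⁻¹⁵ J.
p = √(2mKE) = √(2 × 1.673 × 10⁻²⁷ × 4.550 × 10⁻¹⁵) = 3.902 × 10⁻²¹ kg·m/s.
λ = h/p = 6.626 × 10⁻³⁴ / 3.902 × 10⁻²¹ = 1.70 × 10⁻¹³ m = 170 fm.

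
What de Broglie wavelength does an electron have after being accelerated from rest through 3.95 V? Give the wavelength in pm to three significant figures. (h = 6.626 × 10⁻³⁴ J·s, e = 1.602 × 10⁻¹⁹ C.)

λ = 617 pm

KE = eV = 1.602 × 10⁻¹⁹ × 3.950 = 6.328 × 10⁻¹⁹ J.
p = √(2mKE) = √(2 × 9.109 × 10⁻³¹ × 6.328 × 10⁻¹⁹) = 1.074 × 10⁻²⁴ kg·m/s.
λ = h/p = 6.626 × 10⁻³⁴ / 1.074 × 10⁻²⁴ = 6.17 × 10⁻¹⁰ m = 617 pm.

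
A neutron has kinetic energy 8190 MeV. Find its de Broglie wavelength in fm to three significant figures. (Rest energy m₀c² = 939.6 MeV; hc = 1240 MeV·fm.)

λ = 0.137 fm

Total energy E = KE + m₀c² = 8190 + 939.6 = 9129.6 MeV.
(pc)² = E² − (m₀c²)² = (9129.6)² − (939.6)² = 8.247 × 10⁷ MeV², so pc = 9081 MeV.
λ = hc/(pc) = 1240 MeV·fm / 9081 MeV = 0.137 fm.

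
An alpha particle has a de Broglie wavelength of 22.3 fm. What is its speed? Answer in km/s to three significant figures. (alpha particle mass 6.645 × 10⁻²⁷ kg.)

p = h/λ = 6.626 × 10⁻³⁴ / 2.230 × 10⁻¹⁴ = 2.971 × 10⁻²⁰ kg·m/s.
v = p/m = 2.971 × 10⁻²⁰ / 6.645 × 10⁻²⁷ = 4.47 × 10⁶ m/s = 4470 km/s.

v = 4470 km/s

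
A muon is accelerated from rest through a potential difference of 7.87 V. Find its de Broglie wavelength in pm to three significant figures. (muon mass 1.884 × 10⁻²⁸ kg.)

λ = 30.4 pm

KE = eV = 1.602 × 10⁻¹⁹ × 7.870 = 1.261 × 10⁻¹⁸ J.
p = √(2mKE) = √(2 × 1.884 × 10⁻²⁸ × 1.261 × 10⁻¹⁸) = 2.180 × 10⁻²³ kg·m/s.
λ = h/p = 6.626 × 10⁻³⁴ / 2.180 × 10⁻²³ = 3.04 × 10⁻¹¹ m = 30.4 pm.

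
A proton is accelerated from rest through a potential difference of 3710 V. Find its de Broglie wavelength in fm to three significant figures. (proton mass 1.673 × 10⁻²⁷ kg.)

KE = eV = 1.602 × 10⁻¹⁹ × 3710 = 5.943 × 10⁻¹⁶ J.
p = √(2mKE) = √(2 × 1.673 × 10⁻²⁷ × 5.943 × 10⁻¹⁶) = 1.410 × 10⁻²¹ kg·m/s.
λ = h/p = 6.626 × 10⁻³⁴ / 1.410 × 10⁻²¹ = 4.70 × 10⁻¹³ m = 470 fm.

λ = 470 fm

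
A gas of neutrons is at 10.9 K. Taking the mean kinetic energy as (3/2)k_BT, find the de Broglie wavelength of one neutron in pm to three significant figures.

KE = (3/2)k_BT = 1.5 × 1.381 × 10⁻²³ × 10.9 = 2.258 × 10⁻²² J.
p = √(2mKE) = √(2 × 1.675 × 10⁻²⁷ × 2.258 × 10⁻²²) = 8.697 × 10⁻²⁵ kg·m/s.
λ = h/p = 7.62 × 10⁻¹⁰ m = 762 pm.

λ = 762 pm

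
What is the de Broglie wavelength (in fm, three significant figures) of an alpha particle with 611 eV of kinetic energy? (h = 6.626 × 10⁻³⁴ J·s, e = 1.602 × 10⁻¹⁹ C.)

λ = 581 fm

KE = 611 eV = 9.788 × 10⁻¹⁷ J.
p = √(2mKE) = √(2 × 6.645 × 10⁻²⁷ × 9.788 × 10⁻¹⁷) = 1.141 × 10⁻²¹ kg·m/s.
λ = h/p = 6.626 × 10⁻³⁴ / 1.141 × 10⁻²¹ = 5.81 × 10⁻¹³ m = 581 fm.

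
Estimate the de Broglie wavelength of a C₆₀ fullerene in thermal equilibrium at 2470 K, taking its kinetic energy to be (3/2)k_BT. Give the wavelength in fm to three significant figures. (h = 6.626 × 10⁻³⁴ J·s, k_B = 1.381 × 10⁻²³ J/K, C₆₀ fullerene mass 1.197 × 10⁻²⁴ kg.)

λ = 1890 fm

KE = (3/2)k_BT = 1.5 × 1.381 × 10⁻²³ × 2470 = 5.117 × 10⁻²⁰ J.
p = √(2mKE) = √(2 × 1.197 × 10⁻²⁴ × 5.117 × 10⁻²⁰) = 3.500 × 10⁻²² kg·m/s.
λ = h/p = 1.89 × 10⁻¹² m = 1890 fm.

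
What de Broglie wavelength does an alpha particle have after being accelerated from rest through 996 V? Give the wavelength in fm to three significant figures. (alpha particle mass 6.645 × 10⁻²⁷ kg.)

λ = 322 fm

KE = 2eV = 2 × 1.602 × 10⁻¹⁹ × 996.0 = 3.191 × 10⁻¹⁶ J.
p = √(2mKE) = √(2 × 6.645 × 10⁻²⁷ × 3.191 × 10⁻¹⁶) = 2.059 × 10⁻²¹ kg·m/s.
λ = h/p = 6.626 × 10⁻³⁴ / 2.059 × 10⁻²¹ = 3.22 × 10⁻¹³ m = 322 fm.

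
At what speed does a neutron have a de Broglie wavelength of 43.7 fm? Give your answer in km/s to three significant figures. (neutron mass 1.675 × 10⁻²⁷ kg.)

p = h/λ = 6.626 × 10⁻³⁴ / 4.370 × 10⁻¹⁴ = 1.516 × 10⁻²⁰ kg·m/s.
v = p/m = 1.516 × 10⁻²⁰ / 1.675 × 10⁻²⁷ = 9.05 × 10⁶ m/s = 9050 km/s.

v = 9050 km/s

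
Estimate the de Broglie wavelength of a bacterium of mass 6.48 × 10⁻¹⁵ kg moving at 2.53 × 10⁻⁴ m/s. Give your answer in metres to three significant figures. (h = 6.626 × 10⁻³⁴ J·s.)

λ = 4.04 × 10⁻¹⁶ m

p = mv = 6.48 × 10⁻¹⁵ × 2.53 × 10⁻⁴ = 1.639 × 10⁻¹⁸ kg·m/s.
λ = h/p = 6.626 × 10⁻³⁴ / 1.639 × 10⁻¹⁸ = 4.04 × 10⁻¹⁶ m.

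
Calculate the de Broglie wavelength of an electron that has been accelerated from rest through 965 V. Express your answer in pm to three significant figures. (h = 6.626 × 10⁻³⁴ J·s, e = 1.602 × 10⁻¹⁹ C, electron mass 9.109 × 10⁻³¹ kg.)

KE = eV = 1.602 × 10⁻¹⁹ × 965.0 = 1.546 × 10⁻¹⁶ J.
p = √(2mKE) = √(2 × 9.109 × 10⁻³¹ × 1.546 × 10⁻¹⁶) = 1.678 × 10⁻²³ kg·m/s.
λ = h/p = 6.626 × 10⁻³⁴ / 1.678 × 10⁻²³ = 3.95 × 10⁻¹¹ m = 39.5 pm.

λ = 39.5 pm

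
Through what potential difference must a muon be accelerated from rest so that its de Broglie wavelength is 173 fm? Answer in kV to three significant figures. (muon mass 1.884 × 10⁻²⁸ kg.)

V = 243 kV

p = h/λ = 6.626 × 10⁻³⁴ / 1.730 × 10⁻¹³ = 3.830 × 10⁻²¹ kg·m/s.
KE = p²/(2m) = 3.893 × 10⁻¹⁴ J.
V = KE/e = 3.893 × 10⁻¹⁴ / (1.602 × 10⁻¹⁹) = 243 kV.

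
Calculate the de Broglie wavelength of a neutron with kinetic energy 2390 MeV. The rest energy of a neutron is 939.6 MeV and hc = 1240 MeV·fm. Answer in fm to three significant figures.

λ = 0.388 fm

Total energy E = KE + m₀c² = 2390 + 939.6 = 3329.6 MeV.
(pc)² = E² − (m₀c²)² = (3329.6)² − (939.6)² = 1.020 × 10⁷ MeV², so pc = 3194 MeV.
λ = hc/(pc) = 1240 MeV·fm / 3194 MeV = 0.388 fm.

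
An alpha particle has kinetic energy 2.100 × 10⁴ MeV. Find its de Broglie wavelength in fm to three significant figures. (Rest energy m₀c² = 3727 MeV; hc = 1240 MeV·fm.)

Total energy E = KE + m₀c² = 2.100 × 10⁴ + 3727 = 24727 MeV.
(pc)² = E² − (m₀c²)² = (24727)² − (3727)² = 5.975 × 10⁸ MeV², so pc = 2.444 × 10⁴ MeV.
λ = hc/(pc) = 1240 MeV·fm / 2.444 × 10⁴ MeV = 0.0507 fm.

λ = 0.0507 fm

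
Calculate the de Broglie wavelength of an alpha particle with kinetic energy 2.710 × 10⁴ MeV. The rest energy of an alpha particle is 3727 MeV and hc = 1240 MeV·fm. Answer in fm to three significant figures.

Total energy E = KE + m₀c² = 2.710 × 10⁴ + 3727 = 30827 MeV.
(pc)² = E² − (m₀c²)² = (30827)² − (3727)² = 9.364 × 10⁸ MeV², so pc = 3.060 × 10⁴ MeV.
λ = hc/(pc) = 1240 MeV·fm / 3.060 × 10⁴ MeV = 0.0405 fm.

λ = 0.0405 fm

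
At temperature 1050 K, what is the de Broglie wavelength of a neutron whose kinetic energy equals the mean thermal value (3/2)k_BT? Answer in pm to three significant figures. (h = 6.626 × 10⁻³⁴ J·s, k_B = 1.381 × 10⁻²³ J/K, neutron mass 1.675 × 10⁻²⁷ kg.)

λ = 77.6 pm

KE = (3/2)k_BT = 1.5 × 1.381 × 10⁻²³ × 1050 = 2.175 × 10⁻²⁰ J.
p = √(2mKE) = √(2 × 1.675 × 10⁻²⁷ × 2.175 × 10⁻²⁰) = 8.536 × 10⁻²⁴ kg·m/s.
λ = h/p = 7.76 × 10⁻¹¹ m = 77.6 pm.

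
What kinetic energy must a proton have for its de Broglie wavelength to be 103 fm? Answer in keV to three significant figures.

p = h/λ = 6.626 × 10⁻³⁴ / 1.030 × 10⁻¹³ = 6.433 × 10⁻²¹ kg·m/s.
KE = p²/(2m) = (6.433 × 10⁻²¹)² / (2 × 1.673 × 10⁻²⁷) = 1.237 × 10⁻¹⁴ J = 77.2 keV.

KE = 77.2 keV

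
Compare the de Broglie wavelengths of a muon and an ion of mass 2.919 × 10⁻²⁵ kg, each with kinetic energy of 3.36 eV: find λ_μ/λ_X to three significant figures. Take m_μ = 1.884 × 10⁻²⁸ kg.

At fixed KE, p = √(2mKE) so λ = h/p ∝ 1/√m.
λ_μ/λ_X = √(m_X/m_μ) = √(2.919 × 10⁻²⁵/1.884 × 10⁻²⁸) = √(1549) = 39.4.

λ_μ/λ_X = 39.4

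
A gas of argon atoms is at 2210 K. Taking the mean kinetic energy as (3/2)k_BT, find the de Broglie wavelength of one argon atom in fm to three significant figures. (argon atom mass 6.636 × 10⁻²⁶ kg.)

λ = 8500 fm

KE = (3/2)k_BT = 1.5 × 1.381 × 10⁻²³ × 2210 = 4.578 × 10⁻²⁰ J.
p = √(2mKE) = √(2 × 6.636 × 10⁻²⁶ × 4.578 × 10⁻²⁰) = 7.795 × 10⁻²³ kg·m/s.
λ = h/p = 8.50 × 10⁻¹² m = 8500 fm.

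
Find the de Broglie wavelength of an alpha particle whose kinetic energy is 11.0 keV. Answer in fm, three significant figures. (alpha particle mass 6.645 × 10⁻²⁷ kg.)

KE = 11.0 keV = 1.762 × 10⁻¹⁵ J.
p = √(2mKE) = √(2 × 6.645 × 10⁻²⁷ × 1.762 × 10⁻¹⁵) = 4.839 × 10⁻²¹ kg·m/s.
λ = h/p = 6.626 × 10⁻³⁴ / 4.839 × 10⁻²¹ = 1.37 × 10⁻¹³ m = 137 fm.

λ = 137 fm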